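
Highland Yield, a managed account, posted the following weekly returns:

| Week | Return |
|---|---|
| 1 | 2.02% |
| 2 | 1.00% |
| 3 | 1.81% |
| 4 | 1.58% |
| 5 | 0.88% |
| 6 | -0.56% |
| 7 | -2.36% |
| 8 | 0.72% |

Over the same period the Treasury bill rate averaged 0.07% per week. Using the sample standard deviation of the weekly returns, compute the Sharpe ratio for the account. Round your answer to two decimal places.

0.39

μ = (2.02 + 1 + 1.81 + 1.58 + 0.88 − 0.56 − 2.36 + 0.72) / 8 = 0.6363%
Σ(r − μ)² = (2.02 − 0.6363)² + (1 − 0.6363)² + … = 14.7904
σ = √[14.7904 / 7] = 1.4536%
Sharpe = (μ − rf) / σ = (0.6363 − 0.07) / 1.4536 = 0.5663 / 1.4536 = 0.3896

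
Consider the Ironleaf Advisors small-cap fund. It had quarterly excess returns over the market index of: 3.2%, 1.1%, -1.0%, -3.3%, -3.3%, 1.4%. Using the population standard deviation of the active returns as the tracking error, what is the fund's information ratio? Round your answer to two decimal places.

r̄ = (3.2 + 1.1 − 1 − 3.3 − 3.3 + 1.4) / 6 = -0.3167%
Σ(r − r̄)² = (3.2 − (-0.3167))² + (1.1 − (-0.3167))² + … = 35.5883
σ = √[35.5883 / 6] = 2.4354%
IR = r̄ / tracking error = -0.3167 / 2.4354 = -0.1300

-0.13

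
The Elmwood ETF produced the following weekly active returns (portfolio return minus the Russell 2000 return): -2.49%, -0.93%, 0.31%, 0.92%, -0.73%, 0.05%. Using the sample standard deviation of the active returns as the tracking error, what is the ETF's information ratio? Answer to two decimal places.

-0.40

r̄ = (-2.49 − 0.93 + 0.31 + 0.92 − 0.73 + 0.05) / 6 = -2.870 / 6 = -0.4783%
Sample std dev = √[7.1701 / 5] = 1.1975%
IR = r̄ / tracking error = -0.4783 / 1.1975 = -0.3994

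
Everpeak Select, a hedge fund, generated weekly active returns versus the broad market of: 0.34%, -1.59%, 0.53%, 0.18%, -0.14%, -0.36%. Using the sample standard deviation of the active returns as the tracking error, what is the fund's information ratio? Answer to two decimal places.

Mean return μ = -1.040 / 6 = -0.1733%
Σ(r − μ)² = (0.34 − (-0.1733))² + (-1.59 − (-0.1733))² + … = 2.9259
sample σ = √(2.9259 / 5) = √0.5852 = 0.7650%
IR = μ / tracking error = -0.1733 / 0.7650 = -0.2265

-0.23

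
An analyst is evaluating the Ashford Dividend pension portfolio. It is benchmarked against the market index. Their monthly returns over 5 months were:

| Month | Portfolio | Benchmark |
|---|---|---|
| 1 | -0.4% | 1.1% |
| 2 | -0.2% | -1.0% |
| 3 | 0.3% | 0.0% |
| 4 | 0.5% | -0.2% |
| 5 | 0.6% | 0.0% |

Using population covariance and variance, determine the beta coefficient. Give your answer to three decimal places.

-0.144

r̄p = 0.1600%,  r̄m = -0.0200%
Cov = Σ(rp − r̄p)(rm − r̄m) / 5 = -0.0648
Var(rm) = Σ(rm − r̄m)² / 5 = 0.4496
β = Cov / Var = -0.0648 / 0.4496 = -0.1441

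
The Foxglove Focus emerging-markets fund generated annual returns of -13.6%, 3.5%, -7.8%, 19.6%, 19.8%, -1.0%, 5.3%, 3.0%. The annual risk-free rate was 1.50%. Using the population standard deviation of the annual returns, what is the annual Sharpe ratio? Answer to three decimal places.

μ = (-13.6 + 3.5 − 7.8 + 19.6 + 19.8 − 1 + 5.3 + 3) / 8 = 28.80 / 8 = 3.6000%
Σ(r − μ)² = 968.6600; population σ = √(968.6600/8) = 11.0037%
Sharpe = (μ − rf) / σ = (3.6000 − 1.5) / 11.0037 = 2.1000 / 11.0037 = 0.1908

0.191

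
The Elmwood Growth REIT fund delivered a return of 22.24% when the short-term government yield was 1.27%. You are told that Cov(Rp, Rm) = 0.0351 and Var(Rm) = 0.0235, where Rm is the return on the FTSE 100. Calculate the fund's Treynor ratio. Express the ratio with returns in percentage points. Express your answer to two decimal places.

14.04

β = Cov / Var = 0.0351 / 0.0235 = 1.4936
Treynor = (Rp − Rf) / β = (22.24% − 1.27%) / 1.4936 = 20.97 / 1.4936 = 14.0399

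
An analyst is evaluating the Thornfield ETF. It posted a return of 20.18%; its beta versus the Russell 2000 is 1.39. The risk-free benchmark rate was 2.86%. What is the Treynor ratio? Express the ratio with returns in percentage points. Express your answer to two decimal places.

12.46

Treynor = (Rp − Rf) / β = (20.18% − 2.86%) / 1.39 = 17.32 / 1.39 = 12.4604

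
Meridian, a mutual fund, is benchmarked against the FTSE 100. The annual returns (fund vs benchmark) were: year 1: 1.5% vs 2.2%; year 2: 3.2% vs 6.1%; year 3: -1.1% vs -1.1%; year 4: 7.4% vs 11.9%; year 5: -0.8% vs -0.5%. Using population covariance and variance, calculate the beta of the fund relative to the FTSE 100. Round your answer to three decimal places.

r̄p = 2.0400%,  r̄m = 3.7200%
Cov = Σ(rp − r̄p)(rm − r̄m) / 5 = 14.9092
Var(rm) = Σ(rm − r̄m)² / 5 = 23.1856
β = Cov / Var = 14.9092 / 23.1856 = 0.6430

0.643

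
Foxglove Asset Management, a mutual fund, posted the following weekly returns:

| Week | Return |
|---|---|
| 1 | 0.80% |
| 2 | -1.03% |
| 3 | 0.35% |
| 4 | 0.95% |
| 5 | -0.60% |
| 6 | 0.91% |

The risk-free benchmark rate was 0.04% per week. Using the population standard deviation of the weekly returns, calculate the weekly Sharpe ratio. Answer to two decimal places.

0.25

r̄ = (0.8 − 1.03 + 0.35 + 0.95 − 0.6 + 0.91) / 6 = 1.380 / 6 = 0.2300%
Σ(r − r̄)² = (0.8 − 0.2300)² + (-1.03 − 0.2300)² + (0.35 − 0.2300)² + … = 3.5966
population σ = √(3.5966 / 6) = √0.5994 = 0.7742%
Sharpe = (r̄ − rf) / σ = (0.2300 − 0.04) / 0.7742 = 0.1900 / 0.7742 = 0.2454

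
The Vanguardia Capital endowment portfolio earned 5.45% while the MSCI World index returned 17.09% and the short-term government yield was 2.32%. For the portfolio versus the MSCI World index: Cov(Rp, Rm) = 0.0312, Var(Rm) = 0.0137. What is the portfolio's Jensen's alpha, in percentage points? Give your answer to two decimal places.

β = Cov / Var = 0.0312 / 0.0137 = 2.2774
E[R] = Rf + β(Rm − Rf) = 2.32% + 2.2774 × (17.09% − 2.32%) = 35.9572%
α = Rp − E[R] = 5.45% − 35.9572% = -30.5072

-30.51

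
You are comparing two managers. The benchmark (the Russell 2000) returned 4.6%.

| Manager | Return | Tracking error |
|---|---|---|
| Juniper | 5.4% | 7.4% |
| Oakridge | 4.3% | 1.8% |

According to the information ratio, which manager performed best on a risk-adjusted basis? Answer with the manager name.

Juniper

Juniper: IR = (5.4% − 4.6%) / 7.4% = 0.108
Oakridge: IR = (4.3% − 4.6%) / 1.8% = -0.167
Highest: Juniper (0.108).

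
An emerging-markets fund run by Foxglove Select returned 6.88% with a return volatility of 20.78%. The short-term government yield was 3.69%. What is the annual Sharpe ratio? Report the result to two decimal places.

0.15

Sharpe = (Rp − Rf) / σp = (6.88% − 3.69%) / 20.78% = 3.19% / 20.78% = 0.1535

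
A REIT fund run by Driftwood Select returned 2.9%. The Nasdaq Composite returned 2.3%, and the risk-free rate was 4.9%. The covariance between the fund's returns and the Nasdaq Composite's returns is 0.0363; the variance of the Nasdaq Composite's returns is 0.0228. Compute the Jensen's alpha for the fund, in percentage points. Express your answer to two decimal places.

2.14

β = Cov / Var = 0.0363 / 0.0228 = 1.5921
E[R] = Rf + β(Rm − Rf) = 4.9% + 1.5921 × (2.3% − 4.9%) = 0.7605%
α = Rp − E[R] = 2.9% − 0.7605% = 2.1395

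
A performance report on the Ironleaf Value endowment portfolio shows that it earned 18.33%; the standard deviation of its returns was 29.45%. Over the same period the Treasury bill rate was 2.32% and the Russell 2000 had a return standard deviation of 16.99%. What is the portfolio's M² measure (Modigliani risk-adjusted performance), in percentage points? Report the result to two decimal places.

11.56

Sharpe = (Rp − Rf) / σp = (18.33% − 2.32%) / 29.45% = 0.5436
M² = Rf + Sharpe × σm = 2.32% + 0.5436 × 16.99% = 11.5558%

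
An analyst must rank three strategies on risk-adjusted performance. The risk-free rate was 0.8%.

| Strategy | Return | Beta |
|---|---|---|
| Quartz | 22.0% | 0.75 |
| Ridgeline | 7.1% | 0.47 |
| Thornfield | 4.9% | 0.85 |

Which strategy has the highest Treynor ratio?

Quartz: Treynor = (22.0% − 0.8%) / 0.75 = 28.267
Ridgeline: Treynor = (7.1% − 0.8%) / 0.47 = 13.404
Thornfield: Treynor = (4.9% − 0.8%) / 0.85 = 4.824
Highest: Quartz (28.267).

Quartz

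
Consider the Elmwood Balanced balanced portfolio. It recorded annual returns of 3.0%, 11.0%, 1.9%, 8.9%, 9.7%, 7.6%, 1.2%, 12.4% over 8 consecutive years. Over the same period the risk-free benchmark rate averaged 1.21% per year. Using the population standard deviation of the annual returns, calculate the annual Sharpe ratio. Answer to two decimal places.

1.42

Mean return r̄ = 55.70 / 8 = 6.9625%
Σ(r − r̄)² = 132.0588; population σ = √(132.0588/8) = 4.0629%
Sharpe = (r̄ − rf) / σ = (6.9625 − 1.21) / 4.0629 = 5.7525 / 4.0629 = 1.4159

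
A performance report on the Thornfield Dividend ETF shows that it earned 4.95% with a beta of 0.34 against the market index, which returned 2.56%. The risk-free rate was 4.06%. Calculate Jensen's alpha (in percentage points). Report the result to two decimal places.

1.40

CAPM expected return = Rf + β(Rm − Rf) = 4.06% + 0.34 × (2.56% − 4.06%) = 4.06 + 0.34 × -1.50 = 3.5500%
Jensen's α = Rp − E[R] = 4.95% − 3.5500% = 1.4000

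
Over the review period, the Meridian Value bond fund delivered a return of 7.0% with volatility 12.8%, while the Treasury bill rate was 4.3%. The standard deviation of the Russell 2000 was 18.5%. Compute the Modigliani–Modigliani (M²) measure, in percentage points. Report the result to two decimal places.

8.20

Sharpe = (Rp − Rf) / σp = (7.0% − 4.3%) / 12.8% = 0.2109
M² = Rf + Sharpe × σm = 4.3% + 0.2109 × 18.5% = 8.2017%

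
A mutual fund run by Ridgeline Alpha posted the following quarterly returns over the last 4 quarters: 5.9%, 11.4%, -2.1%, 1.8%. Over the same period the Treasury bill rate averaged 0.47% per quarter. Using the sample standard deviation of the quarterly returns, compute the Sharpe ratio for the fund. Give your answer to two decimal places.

0.65

r̄ = (5.9 + 11.4 − 2.1 + 1.8) / 4 = 4.2500%
Sample σ = √[Σ(r − r̄)² / 3] = √[100.1700 / 3] = √33.3900 = 5.7784%
Sharpe = (r̄ − rf) / σ = (4.2500 − 0.47) / 5.7784 = 3.7800 / 5.7784 = 0.6542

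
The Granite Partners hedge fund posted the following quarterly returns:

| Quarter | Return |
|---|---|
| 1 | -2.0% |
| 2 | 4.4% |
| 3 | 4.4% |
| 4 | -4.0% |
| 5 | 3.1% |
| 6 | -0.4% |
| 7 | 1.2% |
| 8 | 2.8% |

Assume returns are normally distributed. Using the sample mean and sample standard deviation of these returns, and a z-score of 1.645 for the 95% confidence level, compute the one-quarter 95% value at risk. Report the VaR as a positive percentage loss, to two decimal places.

r̄ = (-2 + 4.4 + 4.4 − 4 + 3.1 − 0.4 + 1.2 + 2.8) / 8 = 1.1875%
Sample std dev = √[66.4888 / 7] = 3.0819%
VaR = −(r̄ − z·σ) = −(1.1875 − 1.645 × 3.0819) = −(-3.8822) = 3.8822%

3.88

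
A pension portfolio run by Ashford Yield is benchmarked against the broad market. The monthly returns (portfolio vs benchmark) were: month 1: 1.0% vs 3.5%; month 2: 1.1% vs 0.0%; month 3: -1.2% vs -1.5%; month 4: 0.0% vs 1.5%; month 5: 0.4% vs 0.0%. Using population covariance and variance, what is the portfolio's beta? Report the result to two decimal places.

r̄p = 0.2600%,  r̄m = 0.7000%
Cov = Σ(rp − r̄p)(rm − r̄m) / 5 = 0.8780
Var(rm) = Σ(rm − r̄m)² / 5 = 2.8600
β = Cov / Var = 0.8780 / 2.8600 = 0.3070

0.31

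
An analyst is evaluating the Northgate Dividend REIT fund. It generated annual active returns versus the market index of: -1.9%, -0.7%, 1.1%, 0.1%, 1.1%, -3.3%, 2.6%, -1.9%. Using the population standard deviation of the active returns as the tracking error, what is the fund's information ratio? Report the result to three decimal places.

Mean return r̄ = -2.90 / 8 = -0.3625%
Σ(r − r̄)² = (-1.9 − (-0.3625))² + (-0.7 − (-0.3625))² + (1.1 − (-0.3625))² + … = 26.7388
population σ = √(26.7388 / 8) = √3.3424 = 1.8282%
IR = r̄ / tracking error = -0.3625 / 1.8282 = -0.1983

-0.198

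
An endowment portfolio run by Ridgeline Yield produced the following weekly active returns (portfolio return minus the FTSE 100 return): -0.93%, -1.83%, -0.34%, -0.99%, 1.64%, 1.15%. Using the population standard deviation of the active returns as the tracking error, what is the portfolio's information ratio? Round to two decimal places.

-0.18

μ = (-0.93 − 1.83 − 0.34 − 0.99 + 1.64 + 1.15) / 6 = -0.2167%
Σ(r − μ)² = (-0.93 − (-0.2167))² + (-1.83 − (-0.2167))² + … = 9.0399
population σ = √(9.0399 / 6) = √1.5067 = 1.2275%
IR = μ / tracking error = -0.2167 / 1.2275 = -0.1765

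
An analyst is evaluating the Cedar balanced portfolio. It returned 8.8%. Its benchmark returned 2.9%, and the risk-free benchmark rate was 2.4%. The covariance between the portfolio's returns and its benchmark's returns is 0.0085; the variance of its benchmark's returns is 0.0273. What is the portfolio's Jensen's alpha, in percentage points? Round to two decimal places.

β = Cov / Var = 0.0085 / 0.0273 = 0.3114
E[R] = Rf + β(Rm − Rf) = 2.4% + 0.3114 × (2.9% − 2.4%) = 2.5557%
α = Rp − E[R] = 8.8% − 2.5557% = 6.2443

6.24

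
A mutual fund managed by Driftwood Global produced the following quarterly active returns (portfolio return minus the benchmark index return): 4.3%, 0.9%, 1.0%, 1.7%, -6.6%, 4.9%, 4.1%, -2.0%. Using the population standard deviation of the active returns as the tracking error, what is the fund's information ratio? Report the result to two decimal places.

0.29

Mean return r̄ = 8.30 / 8 = 1.0375%
Population σ = √[Σ(r − r̄)² / 8] = √[102.9588 / 8] = √12.8699 = 3.5875%
IR = r̄ / tracking error = 1.0375 / 3.5875 = 0.2892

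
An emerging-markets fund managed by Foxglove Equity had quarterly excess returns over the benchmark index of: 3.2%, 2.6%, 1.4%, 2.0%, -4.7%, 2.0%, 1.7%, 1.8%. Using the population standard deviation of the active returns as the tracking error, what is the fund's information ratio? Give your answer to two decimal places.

r̄ = (3.2 + 2.6 + 1.4 + 2 − 4.7 + 2 + 1.7 + 1.8) / 8 = 1.2500%
Σ(r − r̄)² = (3.2 − 1.2500)² + (2.6 − 1.2500)² + … = 42.6800
population σ = √(42.6800 / 8) = √5.3350 = 2.3098%
IR = r̄ / tracking error = 1.2500 / 2.3098 = 0.5412

0.54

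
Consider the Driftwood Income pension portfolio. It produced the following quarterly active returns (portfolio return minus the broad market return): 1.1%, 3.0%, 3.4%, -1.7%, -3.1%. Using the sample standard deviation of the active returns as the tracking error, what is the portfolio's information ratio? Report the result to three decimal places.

μ = (1.1 + 3 + 3.4 − 1.7 − 3.1) / 5 = 0.5400%
Sample std dev = √[32.8120 / 4] = 2.8641%
IR = μ / tracking error = 0.5400 / 2.8641 = 0.1885

0.189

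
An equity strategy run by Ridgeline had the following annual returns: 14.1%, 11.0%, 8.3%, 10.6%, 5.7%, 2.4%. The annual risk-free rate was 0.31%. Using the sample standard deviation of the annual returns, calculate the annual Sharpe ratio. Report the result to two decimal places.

r̄ = (14.1 + 11 + 8.3 + 10.6 + 5.7 + 2.4) / 6 = 52.10 / 6 = 8.6833%
Σ(r − r̄)² = 86.9083; sample σ = √(86.9083/5) = 4.1691%
Sharpe = (r̄ − rf) / σ = (8.6833 − 0.31) / 4.1691 = 8.3733 / 4.1691 = 2.0084

2.01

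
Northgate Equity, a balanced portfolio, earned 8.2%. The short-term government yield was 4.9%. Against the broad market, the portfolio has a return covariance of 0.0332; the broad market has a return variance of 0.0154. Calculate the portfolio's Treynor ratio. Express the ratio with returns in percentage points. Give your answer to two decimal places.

1.53

β = Cov / Var = 0.0332 / 0.0154 = 2.1558
Treynor = (Rp − Rf) / β = (8.2% − 4.9%) / 2.1558 = 3.30 / 2.1558 = 1.5308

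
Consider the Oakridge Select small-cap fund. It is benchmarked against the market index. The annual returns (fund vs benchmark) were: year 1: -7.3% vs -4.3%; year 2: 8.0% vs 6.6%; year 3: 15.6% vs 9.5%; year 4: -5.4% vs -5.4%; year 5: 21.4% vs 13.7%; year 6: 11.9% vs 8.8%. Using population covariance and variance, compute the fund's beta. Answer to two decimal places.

r̄p = 7.3667%,  r̄m = 4.8167%
Cov = Σ(rp − r̄p)(rm − r̄m) / 6 = 74.4256
Var(rm) = Σ(rm − r̄m)² / 6 = 51.2314
β = Cov / Var = 74.4256 / 51.2314 = 1.4527

1.45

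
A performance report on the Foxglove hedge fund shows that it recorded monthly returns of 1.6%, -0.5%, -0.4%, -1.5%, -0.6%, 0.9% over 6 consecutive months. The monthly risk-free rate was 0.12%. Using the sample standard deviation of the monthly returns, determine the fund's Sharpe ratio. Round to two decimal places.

r̄ = (1.6 − 0.5 − 0.4 − 1.5 − 0.6 + 0.9) / 6 = -0.0833%
Σ(r − r̄)² = (1.6 − (-0.0833))² + (-0.5 − (-0.0833))² + (-0.4 − (-0.0833))² + … = 6.3483
σ = √[6.3483 / 5] = 1.1268%
Sharpe = (r̄ − rf) / σ = (-0.0833 − 0.12) / 1.1268 = -0.2033 / 1.1268 = -0.1804

-0.18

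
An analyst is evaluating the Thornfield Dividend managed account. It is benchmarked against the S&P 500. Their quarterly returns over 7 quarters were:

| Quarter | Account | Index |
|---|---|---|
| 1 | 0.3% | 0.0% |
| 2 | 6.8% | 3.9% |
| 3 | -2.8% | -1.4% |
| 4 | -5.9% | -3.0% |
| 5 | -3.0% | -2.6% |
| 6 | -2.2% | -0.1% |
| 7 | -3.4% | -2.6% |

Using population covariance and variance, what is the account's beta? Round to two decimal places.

1.62

r̄p = -1.4571%,  r̄m = -0.8286%
Cov = Σ(rp − r̄p)(rm − r̄m) / 7 = 8.0784
Var(rm) = Σ(rm − r̄m)² / 7 = 4.9849
β = Cov / Var = 8.0784 / 4.9849 = 1.6206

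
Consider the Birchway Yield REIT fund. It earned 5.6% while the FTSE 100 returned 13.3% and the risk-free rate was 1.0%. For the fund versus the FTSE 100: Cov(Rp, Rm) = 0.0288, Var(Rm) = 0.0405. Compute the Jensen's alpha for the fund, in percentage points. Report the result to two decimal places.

-4.15

β = Cov / Var = 0.0288 / 0.0405 = 0.7111
E[R] = Rf + β(Rm − Rf) = 1.0% + 0.7111 × (13.3% − 1.0%) = 9.7465%
α = Rp − E[R] = 5.6% − 9.7465% = -4.1465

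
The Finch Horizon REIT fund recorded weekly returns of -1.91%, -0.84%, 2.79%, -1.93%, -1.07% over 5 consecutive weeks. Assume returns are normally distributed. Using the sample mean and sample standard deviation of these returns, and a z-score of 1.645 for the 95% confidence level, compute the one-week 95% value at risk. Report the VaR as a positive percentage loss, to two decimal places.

3.80

r̄ = (-1.91 − 0.84 + 2.79 − 1.93 − 1.07) / 5 = -0.5920%
Sample σ = √[Σ(r − r̄)² / 4] = √[15.2553 / 4] = √3.8138 = 1.9529%
VaR = −(r̄ − z·σ) = −(-0.5920 − 1.645 × 1.9529) = −(-3.8045) = 3.8045%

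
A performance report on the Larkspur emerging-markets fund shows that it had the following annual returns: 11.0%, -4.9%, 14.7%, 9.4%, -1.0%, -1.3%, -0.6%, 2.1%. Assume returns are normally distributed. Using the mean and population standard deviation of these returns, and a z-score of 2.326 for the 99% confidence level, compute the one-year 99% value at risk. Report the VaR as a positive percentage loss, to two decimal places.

r̄ = (11 − 4.9 + 14.7 + 9.4 − 1 − 1.3 − 0.6 + 2.1) / 8 = 3.6750%
Σ(r − r̄)² = (11 − 3.6750)² + (-4.9 − 3.6750)² + … = 348.8750
σ = √[348.8750 / 8] = 6.6037%
VaR = −(r̄ − z·σ) = −(3.6750 − 2.326 × 6.6037) = −(-11.6852) = 11.6852%

11.69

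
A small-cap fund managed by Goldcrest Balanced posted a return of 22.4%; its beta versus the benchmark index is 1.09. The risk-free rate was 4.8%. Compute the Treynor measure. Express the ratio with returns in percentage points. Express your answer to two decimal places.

Treynor = (Rp − Rf) / β = (22.4% − 4.8%) / 1.09 = 17.60 / 1.09 = 16.1468

16.15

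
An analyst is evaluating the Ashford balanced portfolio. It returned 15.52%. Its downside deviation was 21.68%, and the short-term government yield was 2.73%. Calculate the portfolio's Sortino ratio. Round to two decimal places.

Sortino = (Rp − Rf) / σd = (15.52% − 2.73%) / 21.68% = 12.79% / 21.68% = 0.5899

0.59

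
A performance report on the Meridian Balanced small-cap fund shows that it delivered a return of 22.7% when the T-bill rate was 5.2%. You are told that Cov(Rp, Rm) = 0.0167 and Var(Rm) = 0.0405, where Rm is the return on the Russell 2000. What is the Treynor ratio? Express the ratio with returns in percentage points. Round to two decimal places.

42.44

β = Cov / Var = 0.0167 / 0.0405 = 0.4123
Treynor = (Rp − Rf) / β = (22.7% − 5.2%) / 0.4123 = 17.50 / 0.4123 = 42.4448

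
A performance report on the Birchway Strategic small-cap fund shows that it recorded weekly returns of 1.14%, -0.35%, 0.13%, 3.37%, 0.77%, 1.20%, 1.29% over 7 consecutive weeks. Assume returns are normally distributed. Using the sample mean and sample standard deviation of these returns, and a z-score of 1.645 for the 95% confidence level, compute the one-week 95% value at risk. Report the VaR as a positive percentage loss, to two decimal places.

r̄ = (1.14 − 0.35 + 0.13 + 3.37 + 0.77 + 1.2 + 1.29) / 7 = 7.550 / 7 = 1.0786%
Sample σ = √[Σ(r − r̄)² / 6] = √[8.3497 / 6] = √1.3916 = 1.1797%
VaR = −(r̄ − z·σ) = −(1.0786 − 1.645 × 1.1797) = −(-0.8620) = 0.8620%

0.86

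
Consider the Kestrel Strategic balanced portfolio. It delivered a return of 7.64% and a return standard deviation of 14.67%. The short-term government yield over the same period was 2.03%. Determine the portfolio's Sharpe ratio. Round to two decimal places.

Sharpe = (Rp − Rf) / σp = (7.64% − 2.03%) / 14.67% = 5.61% / 14.67% = 0.3824

0.38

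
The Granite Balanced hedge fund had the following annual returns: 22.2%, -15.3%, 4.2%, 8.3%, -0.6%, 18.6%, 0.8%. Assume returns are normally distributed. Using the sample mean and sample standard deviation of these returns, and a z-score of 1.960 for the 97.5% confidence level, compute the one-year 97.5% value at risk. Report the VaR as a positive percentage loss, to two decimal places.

μ = (22.2 − 15.3 + 4.2 + 8.3 − 0.6 + 18.6 + 0.8) / 7 = 38.20 / 7 = 5.4571%
Σ(r − μ)² = (22.2 − 5.4571)² + (-15.3 − 5.4571)² + … = 951.9571
σ = √[951.9571 / 6] = 12.5960%
VaR = −(μ − z·σ) = −(5.4571 − 1.960 × 12.5960) = −(-19.2311) = 19.2311%

19.23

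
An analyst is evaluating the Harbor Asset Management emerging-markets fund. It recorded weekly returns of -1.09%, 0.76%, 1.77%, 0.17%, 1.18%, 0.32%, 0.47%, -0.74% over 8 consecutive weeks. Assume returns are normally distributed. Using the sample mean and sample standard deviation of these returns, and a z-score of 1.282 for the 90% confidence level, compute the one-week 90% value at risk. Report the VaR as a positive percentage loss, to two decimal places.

0.85

r̄ = (-1.09 + 0.76 + 1.77 + 0.17 + 1.18 + 0.32 + 0.47 − 0.74) / 8 = 2.840 / 8 = 0.3550%
Sample σ = √[Σ(r − r̄)² / 7] = √[6.1826 / 7] = √0.8832 = 0.9398%
VaR = −(r̄ − z·σ) = −(0.3550 − 1.282 × 0.9398) = −(-0.8498) = 0.8498%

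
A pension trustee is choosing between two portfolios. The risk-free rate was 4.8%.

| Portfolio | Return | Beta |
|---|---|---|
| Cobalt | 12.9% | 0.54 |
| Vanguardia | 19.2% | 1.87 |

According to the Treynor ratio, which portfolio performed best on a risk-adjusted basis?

Cobalt: Treynor = (12.9% − 4.8%) / 0.54 = 15.000
Vanguardia: Treynor = (19.2% − 4.8%) / 1.87 = 7.701
Highest: Cobalt (15.000).

Cobalt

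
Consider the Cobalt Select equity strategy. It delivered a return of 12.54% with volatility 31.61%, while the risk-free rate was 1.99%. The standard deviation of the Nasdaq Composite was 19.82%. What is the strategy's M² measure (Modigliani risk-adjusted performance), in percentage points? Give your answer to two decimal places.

Sharpe = (Rp − Rf) / σp = (12.54% − 1.99%) / 31.61% = 0.3338
M² = Rf + Sharpe × σm = 1.99% + 0.3338 × 19.82% = 8.6059%

8.61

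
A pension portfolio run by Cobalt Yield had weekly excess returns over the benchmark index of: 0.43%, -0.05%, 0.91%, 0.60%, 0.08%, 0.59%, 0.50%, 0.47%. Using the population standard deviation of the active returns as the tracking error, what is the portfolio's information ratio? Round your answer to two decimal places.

r̄ = (0.43 − 0.05 + 0.91 + 0.6 + 0.08 + 0.59 + 0.5 + 0.47) / 8 = 3.530 / 8 = 0.4413%
Population std dev = √[0.6433 / 8] = 0.2836%
IR = r̄ / tracking error = 0.4413 / 0.2836 = 1.5561

1.56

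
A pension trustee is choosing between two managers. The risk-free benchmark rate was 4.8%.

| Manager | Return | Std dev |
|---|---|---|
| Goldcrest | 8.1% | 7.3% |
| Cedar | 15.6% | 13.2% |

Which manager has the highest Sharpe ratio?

Goldcrest: Sharpe ratio = (8.1% − 4.8%) / 7.3% = 0.452
Cedar: Sharpe ratio = (15.6% − 4.8%) / 13.2% = 0.818
Highest: Cedar (0.818).

Cedar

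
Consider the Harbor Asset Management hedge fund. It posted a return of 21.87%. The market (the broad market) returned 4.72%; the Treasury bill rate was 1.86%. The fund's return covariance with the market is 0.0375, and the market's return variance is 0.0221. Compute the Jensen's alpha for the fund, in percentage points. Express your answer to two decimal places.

β = Cov / Var = 0.0375 / 0.0221 = 1.6968
E[R] = Rf + β(Rm − Rf) = 1.86% + 1.6968 × (4.72% − 1.86%) = 6.7128%
α = Rp − E[R] = 21.87% − 6.7128% = 15.1572

15.16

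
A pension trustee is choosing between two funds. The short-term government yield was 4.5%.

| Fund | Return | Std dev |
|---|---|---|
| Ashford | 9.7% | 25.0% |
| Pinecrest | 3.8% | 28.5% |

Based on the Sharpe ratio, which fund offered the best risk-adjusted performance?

Ashford

Ashford: Sharpe ratio = (9.7% − 4.5%) / 25.0% = 0.208
Pinecrest: Sharpe ratio = (3.8% − 4.5%) / 28.5% = -0.025
Highest: Ashford (0.208).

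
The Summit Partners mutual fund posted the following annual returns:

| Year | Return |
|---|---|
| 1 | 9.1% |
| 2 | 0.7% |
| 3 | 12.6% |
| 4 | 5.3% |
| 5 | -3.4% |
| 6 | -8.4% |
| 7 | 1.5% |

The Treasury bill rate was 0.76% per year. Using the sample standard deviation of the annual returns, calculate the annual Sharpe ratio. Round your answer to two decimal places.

0.24

μ = (9.1 + 0.7 + 12.6 + 5.3 − 3.4 − 8.4 + 1.5) / 7 = 17.40 / 7 = 2.4857%
Σ(r − μ)² = 311.2686; sample σ = √(311.2686/6) = 7.2026%
Sharpe = (μ − rf) / σ = (2.4857 − 0.76) / 7.2026 = 1.7257 / 7.2026 = 0.2396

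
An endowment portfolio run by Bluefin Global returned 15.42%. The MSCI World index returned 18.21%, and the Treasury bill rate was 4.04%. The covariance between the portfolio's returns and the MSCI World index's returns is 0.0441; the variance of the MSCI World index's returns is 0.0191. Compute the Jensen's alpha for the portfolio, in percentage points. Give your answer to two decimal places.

β = Cov / Var = 0.0441 / 0.0191 = 2.3089
E[R] = Rf + β(Rm − Rf) = 4.04% + 2.3089 × (18.21% − 4.04%) = 36.7571%
α = Rp − E[R] = 15.42% − 36.7571% = -21.3371

-21.34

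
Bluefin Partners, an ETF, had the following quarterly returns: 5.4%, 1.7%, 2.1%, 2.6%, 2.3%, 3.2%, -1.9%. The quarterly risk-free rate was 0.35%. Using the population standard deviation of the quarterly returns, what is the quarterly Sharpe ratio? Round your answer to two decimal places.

Mean return μ = 15.40 / 7 = 2.2000%
Σ(r − μ)² = (5.4 − 2.2000)² + (1.7 − 2.2000)² + … = 28.4800
population σ = √(28.4800 / 7) = √4.0686 = 2.0171%
Sharpe = (μ − rf) / σ = (2.2000 − 0.35) / 2.0171 = 1.8500 / 2.0171 = 0.9172

0.92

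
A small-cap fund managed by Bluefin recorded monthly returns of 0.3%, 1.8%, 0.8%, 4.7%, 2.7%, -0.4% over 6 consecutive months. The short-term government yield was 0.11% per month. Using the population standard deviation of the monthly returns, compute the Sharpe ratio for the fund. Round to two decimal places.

r̄ = (0.3 + 1.8 + 0.8 + 4.7 + 2.7 − 0.4) / 6 = 9.90 / 6 = 1.6500%
Σ(r − r̄)² = (0.3 − 1.6500)² + (1.8 − 1.6500)² + (0.8 − 1.6500)² + … = 17.1750
σ = √[17.1750 / 6] = 1.6919%
Sharpe = (r̄ − rf) / σ = (1.6500 − 0.11) / 1.6919 = 1.5400 / 1.6919 = 0.9102

0.91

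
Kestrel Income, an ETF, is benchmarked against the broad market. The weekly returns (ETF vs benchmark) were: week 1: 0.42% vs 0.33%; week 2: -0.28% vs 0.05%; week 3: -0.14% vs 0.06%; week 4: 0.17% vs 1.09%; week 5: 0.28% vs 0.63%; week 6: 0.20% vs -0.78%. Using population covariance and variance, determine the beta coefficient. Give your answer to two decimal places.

r̄p = 0.1083%,  r̄m = 0.2300%
Cov = Σ(rp − r̄p)(rm − r̄m) / 6 = 0.0287
Var(rm) = Σ(rm − r̄m)² / 6 = 0.3318
β = Cov / Var = 0.0287 / 0.3318 = 0.0865

0.09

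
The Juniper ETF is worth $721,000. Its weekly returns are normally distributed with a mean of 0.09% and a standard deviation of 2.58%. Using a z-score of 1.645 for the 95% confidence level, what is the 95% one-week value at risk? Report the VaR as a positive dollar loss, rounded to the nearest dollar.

$29,951

Return at the 95% tail: μ − z·σ = 0.09% − 1.645 × 2.58% = 0.09 − 4.2441 = -4.1541%
VaR = −(-4.1541%) × $721,000 = 4.1541% × $721,000 = $29,951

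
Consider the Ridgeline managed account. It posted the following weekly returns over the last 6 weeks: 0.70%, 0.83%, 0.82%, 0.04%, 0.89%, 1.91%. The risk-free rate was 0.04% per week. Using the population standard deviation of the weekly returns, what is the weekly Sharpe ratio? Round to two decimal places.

1.50

r̄ = (0.7 + 0.83 + 0.82 + 0.04 + 0.89 + 1.91) / 6 = 5.190 / 6 = 0.8650%
Σ(r − r̄)² = (0.7 − 0.8650)² + (0.83 − 0.8650)² + (0.82 − 0.8650)² + … = 1.8038
σ = √[1.8038 / 6] = 0.5483%
Sharpe = (r̄ − rf) / σ = (0.8650 − 0.04) / 0.5483 = 0.8250 / 0.5483 = 1.5047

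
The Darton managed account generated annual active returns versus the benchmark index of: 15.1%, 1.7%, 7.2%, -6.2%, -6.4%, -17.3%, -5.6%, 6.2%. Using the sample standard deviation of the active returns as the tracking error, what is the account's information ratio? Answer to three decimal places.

r̄ = (15.1 + 1.7 + 7.2 − 6.2 − 6.4 − 17.3 − 5.6 + 6.2) / 8 = -0.6625%
Σ(r − r̄)² = (15.1 − (-0.6625))² + (1.7 − (-0.6625))² + (7.2 − (-0.6625))² + … = 727.7188
sample σ = √(727.7188 / 7) = √103.9598 = 10.1961%
IR = r̄ / tracking error = -0.6625 / 10.1961 = -0.0650

-0.065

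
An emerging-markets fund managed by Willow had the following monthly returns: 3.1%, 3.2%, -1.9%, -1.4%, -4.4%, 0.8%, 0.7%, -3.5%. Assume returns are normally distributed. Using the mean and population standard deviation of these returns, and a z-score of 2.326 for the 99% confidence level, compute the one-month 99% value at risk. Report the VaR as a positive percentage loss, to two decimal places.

6.62

μ = (3.1 + 3.2 − 1.9 − 1.4 − 4.4 + 0.8 + 0.7 − 3.5) / 8 = -0.4250%
Population std dev = √[56.7150 / 8] = 2.6626%
VaR = −(μ − z·σ) = −(-0.4250 − 2.326 × 2.6626) = −(-6.6182) = 6.6182%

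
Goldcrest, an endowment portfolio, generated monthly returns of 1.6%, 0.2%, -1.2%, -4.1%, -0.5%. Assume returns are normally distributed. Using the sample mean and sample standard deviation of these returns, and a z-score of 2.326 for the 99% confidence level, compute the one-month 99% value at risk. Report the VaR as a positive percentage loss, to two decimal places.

5.72

Mean return r̄ = -4.00 / 5 = -0.8000%
Σ(r − r̄)² = 17.9000; sample σ = √(17.9000/4) = 2.1154%
VaR = −(r̄ − z·σ) = −(-0.8000 − 2.326 × 2.1154) = −(-5.7204) = 5.7204%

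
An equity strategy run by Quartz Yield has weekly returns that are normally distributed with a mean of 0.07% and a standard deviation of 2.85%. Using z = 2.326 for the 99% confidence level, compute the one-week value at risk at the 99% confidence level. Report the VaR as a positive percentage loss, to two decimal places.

VaR (as % loss) = −(μ − z·σ) = −(0.07% − 2.326 × 2.85%) = −(-6.5591%) = 6.5591%

6.56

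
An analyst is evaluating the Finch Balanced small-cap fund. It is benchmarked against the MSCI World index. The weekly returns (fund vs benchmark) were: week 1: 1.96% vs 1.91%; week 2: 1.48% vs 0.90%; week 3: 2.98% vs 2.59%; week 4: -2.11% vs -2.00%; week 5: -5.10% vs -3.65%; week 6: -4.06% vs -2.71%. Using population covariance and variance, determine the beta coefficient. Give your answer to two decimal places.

1.29

r̄p = -0.8083%,  r̄m = -0.4933%
Cov = Σ(rp − r̄p)(rm − r̄m) / 6 = 7.3731
Var(rm) = Σ(rm − r̄m)² / 6 = 5.7288
β = Cov / Var = 7.3731 / 5.7288 = 1.2870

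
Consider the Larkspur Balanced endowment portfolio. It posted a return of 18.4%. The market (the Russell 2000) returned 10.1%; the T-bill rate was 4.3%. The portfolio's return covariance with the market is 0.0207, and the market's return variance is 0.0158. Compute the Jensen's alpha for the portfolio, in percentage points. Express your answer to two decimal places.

β = Cov / Var = 0.0207 / 0.0158 = 1.3101
E[R] = Rf + β(Rm − Rf) = 4.3% + 1.3101 × (10.1% − 4.3%) = 11.8986%
α = Rp − E[R] = 18.4% − 11.8986% = 6.5014

6.50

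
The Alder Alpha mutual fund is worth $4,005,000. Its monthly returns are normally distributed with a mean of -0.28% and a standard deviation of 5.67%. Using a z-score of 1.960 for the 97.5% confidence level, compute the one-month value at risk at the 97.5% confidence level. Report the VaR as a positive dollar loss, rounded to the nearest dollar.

$456,298

Return at the 97.5% tail: μ − z·σ = -0.28% − 1.960 × 5.67% = -0.28 − 11.1132 = -11.3932%
VaR = −(-11.3932%) × $4,005,000 = 11.3932% × $4,005,000 = $456,298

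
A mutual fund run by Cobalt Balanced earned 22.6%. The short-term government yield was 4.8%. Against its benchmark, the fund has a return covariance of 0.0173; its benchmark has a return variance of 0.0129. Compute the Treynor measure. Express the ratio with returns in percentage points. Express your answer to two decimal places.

13.27

β = Cov / Var = 0.0173 / 0.0129 = 1.3411
Treynor = (Rp − Rf) / β = (22.6% − 4.8%) / 1.3411 = 17.80 / 1.3411 = 13.2727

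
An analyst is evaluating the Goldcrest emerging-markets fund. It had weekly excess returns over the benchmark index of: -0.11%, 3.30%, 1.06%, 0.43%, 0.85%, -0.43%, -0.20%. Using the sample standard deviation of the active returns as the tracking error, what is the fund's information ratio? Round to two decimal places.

r̄ = (-0.11 + 3.3 + 1.06 + 0.43 + 0.85 − 0.43 − 0.2) / 7 = 0.7000%
Sample std dev = √[9.7280 / 6] = 1.2733%
IR = r̄ / tracking error = 0.7000 / 1.2733 = 0.5498

0.55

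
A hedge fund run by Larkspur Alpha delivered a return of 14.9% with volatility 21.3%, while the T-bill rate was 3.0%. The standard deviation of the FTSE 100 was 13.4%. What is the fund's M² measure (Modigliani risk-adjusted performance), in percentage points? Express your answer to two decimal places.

10.49

Sharpe = (Rp − Rf) / σp = (14.9% − 3.0%) / 21.3% = 0.5587
M² = Rf + Sharpe × σm = 3.0% + 0.5587 × 13.4% = 10.4866%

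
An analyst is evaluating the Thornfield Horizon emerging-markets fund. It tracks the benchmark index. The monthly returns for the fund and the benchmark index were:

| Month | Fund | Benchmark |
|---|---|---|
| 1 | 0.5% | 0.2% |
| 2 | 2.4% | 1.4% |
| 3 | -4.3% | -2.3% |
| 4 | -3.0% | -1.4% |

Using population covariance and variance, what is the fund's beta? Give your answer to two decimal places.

1.87

r̄p = -1.1000%,  r̄m = -0.5250%
Cov = Σ(rp − r̄p)(rm − r̄m) / 4 = 3.8100
Var(rm) = Σ(rm − r̄m)² / 4 = 2.0369
β = Cov / Var = 3.8100 / 2.0369 = 1.8705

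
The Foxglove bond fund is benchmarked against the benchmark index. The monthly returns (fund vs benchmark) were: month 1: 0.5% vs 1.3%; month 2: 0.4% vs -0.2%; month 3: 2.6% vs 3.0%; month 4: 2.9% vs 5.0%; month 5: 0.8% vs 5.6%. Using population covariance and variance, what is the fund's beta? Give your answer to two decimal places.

0.26

r̄p = 1.4400%,  r̄m = 2.9400%
Cov = Σ(rp − r̄p)(rm − r̄m) / 5 = 1.2364
Var(rm) = Σ(rm − r̄m)² / 5 = 4.7744
β = Cov / Var = 1.2364 / 4.7744 = 0.2590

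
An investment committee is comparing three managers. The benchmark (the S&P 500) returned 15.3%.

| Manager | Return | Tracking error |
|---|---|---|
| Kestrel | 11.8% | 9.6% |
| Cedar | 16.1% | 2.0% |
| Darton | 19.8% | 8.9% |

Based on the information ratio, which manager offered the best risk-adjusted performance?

Kestrel: IR = (11.8% − 15.3%) / 9.6% = -0.365
Cedar: IR = (16.1% − 15.3%) / 2.0% = 0.400
Darton: IR = (19.8% − 15.3%) / 8.9% = 0.506
Highest: Darton (0.506).

Darton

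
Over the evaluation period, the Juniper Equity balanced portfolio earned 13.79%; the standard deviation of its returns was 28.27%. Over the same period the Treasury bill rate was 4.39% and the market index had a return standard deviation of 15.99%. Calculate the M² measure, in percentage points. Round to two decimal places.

Sharpe = (Rp − Rf) / σp = (13.79% − 4.39%) / 28.27% = 0.3325
M² = Rf + Sharpe × σm = 4.39% + 0.3325 × 15.99% = 9.7067%

9.71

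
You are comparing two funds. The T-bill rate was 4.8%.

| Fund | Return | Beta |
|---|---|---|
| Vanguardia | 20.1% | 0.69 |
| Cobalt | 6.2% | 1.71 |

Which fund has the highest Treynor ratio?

Vanguardia: Treynor = (20.1% − 4.8%) / 0.69 = 22.174
Cobalt: Treynor = (6.2% − 4.8%) / 1.71 = 0.819
Highest: Vanguardia (22.174).

Vanguardia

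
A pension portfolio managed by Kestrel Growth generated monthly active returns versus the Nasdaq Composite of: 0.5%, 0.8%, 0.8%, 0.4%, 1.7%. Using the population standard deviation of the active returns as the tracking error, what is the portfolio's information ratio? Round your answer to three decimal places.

μ = (0.5 + 0.8 + 0.8 + 0.4 + 1.7) / 5 = 4.20 / 5 = 0.8400%
Population std dev = √[1.0520 / 5] = 0.4587%
IR = μ / tracking error = 0.8400 / 0.4587 = 1.8313

1.831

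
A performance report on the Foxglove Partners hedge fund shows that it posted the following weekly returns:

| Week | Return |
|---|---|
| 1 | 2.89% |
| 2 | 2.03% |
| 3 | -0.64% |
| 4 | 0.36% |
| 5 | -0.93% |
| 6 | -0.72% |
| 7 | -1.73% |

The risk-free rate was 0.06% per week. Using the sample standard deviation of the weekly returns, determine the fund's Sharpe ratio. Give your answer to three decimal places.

Mean return μ = 1.260 / 7 = 0.1800%
Σ(r − μ)² = 17.1616; sample σ = √(17.1616/6) = 1.6912%
Sharpe = (μ − rf) / σ = (0.1800 − 0.06) / 1.6912 = 0.1200 / 1.6912 = 0.0710

0.071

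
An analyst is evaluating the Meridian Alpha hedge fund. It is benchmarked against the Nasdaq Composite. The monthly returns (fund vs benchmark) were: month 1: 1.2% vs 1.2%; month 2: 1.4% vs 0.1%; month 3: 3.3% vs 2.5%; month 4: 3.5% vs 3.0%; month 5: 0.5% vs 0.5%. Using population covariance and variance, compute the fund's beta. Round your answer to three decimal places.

r̄p = 1.9800%,  r̄m = 1.4600%
Cov = Σ(rp − r̄p)(rm − r̄m) / 5 = 1.2252
Var(rm) = Σ(rm − r̄m)² / 5 = 1.2584
β = Cov / Var = 1.2252 / 1.2584 = 0.9736

0.974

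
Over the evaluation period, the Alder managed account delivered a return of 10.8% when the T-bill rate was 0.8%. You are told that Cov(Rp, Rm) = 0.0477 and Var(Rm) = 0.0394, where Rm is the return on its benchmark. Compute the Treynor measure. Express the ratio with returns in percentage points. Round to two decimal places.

8.26

β = Cov / Var = 0.0477 / 0.0394 = 1.2107
Treynor = (Rp − Rf) / β = (10.8% − 0.8%) / 1.2107 = 10.00 / 1.2107 = 8.2597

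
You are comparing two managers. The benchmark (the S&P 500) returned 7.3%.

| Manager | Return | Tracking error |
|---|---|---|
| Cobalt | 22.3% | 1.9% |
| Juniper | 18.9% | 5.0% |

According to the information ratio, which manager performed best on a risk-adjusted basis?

Cobalt

Cobalt: IR = (22.3% − 7.3%) / 1.9% = 7.895
Juniper: IR = (18.9% − 7.3%) / 5.0% = 2.320
Highest: Cobalt (7.895).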